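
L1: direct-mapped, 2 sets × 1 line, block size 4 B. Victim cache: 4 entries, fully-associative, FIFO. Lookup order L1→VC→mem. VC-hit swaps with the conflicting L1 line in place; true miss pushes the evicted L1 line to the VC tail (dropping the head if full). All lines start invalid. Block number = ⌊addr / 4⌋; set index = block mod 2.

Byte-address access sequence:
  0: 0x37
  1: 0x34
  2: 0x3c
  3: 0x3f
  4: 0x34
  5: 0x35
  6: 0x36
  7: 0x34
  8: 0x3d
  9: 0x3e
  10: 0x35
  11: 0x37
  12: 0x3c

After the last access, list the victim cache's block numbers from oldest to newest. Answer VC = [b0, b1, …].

#0 0x37→b13/s1 MISS; vc=[]
#1 0x34→b13/s1 L1-HIT; vc=[]
#2 0x3c→b15/s1 MISS; vc=[13]
#3 0x3f→b15/s1 L1-HIT; vc=[13]
#4 0x34→b13/s1 VC-HIT; vc=[15]
#5 0x35→b13/s1 L1-HIT; vc=[15]
#6 0x36→b13/s1 L1-HIT; vc=[15]
#7 0x34→b13/s1 L1-HIT; vc=[15]
#8 0x3d→b15/s1 VC-HIT; vc=[13]
#9 0x3e→b15/s1 L1-HIT; vc=[13]
#10 0x35→b13/s1 VC-HIT; vc=[15]
#11 0x37→b13/s1 L1-HIT; vc=[15]
#12 0x3c→b15/s1 VC-HIT; vc=[13]

VC = [13]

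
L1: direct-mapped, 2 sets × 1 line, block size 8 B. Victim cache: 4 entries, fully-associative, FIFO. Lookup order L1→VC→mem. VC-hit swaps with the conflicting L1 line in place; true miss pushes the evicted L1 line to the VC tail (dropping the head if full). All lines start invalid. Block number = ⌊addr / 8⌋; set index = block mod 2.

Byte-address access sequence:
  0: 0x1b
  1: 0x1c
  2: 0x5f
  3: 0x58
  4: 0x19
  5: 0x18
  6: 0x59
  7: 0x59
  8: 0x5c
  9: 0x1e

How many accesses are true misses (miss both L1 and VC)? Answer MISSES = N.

MISSES = 2

  [0] addr=0x1b blk=3 s=1: MISS | VC []
  [1] addr=0x1c blk=3 s=1: L1-HIT | VC []
  [2] addr=0x5f blk=11 s=1: MISS | VC [3]
  [3] addr=0x58 blk=11 s=1: L1-HIT | VC [3]
  [4] addr=0x19 blk=3 s=1: VC-HIT | VC [11]
  [5] addr=0x18 blk=3 s=1: L1-HIT | VC [11]
  [6] addr=0x59 blk=11 s=1: VC-HIT | VC [3]
  [7] addr=0x59 blk=11 s=1: L1-HIT | VC [3]
  [8] addr=0x5c blk=11 s=1: L1-HIT | VC [3]
  [9] addr=0x1e blk=3 s=1: VC-HIT | VC [11]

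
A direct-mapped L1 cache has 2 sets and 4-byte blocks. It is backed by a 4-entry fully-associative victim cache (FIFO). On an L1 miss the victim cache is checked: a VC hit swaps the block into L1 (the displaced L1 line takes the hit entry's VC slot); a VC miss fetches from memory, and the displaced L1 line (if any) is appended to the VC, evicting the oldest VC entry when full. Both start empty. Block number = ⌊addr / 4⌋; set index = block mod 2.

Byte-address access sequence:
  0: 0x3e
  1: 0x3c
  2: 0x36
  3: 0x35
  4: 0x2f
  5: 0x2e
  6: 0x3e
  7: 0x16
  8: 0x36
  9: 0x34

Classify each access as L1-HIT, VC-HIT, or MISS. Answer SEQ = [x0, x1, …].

0: 0x3e (blk 15, set 1) → MISS  vc=[]
1: 0x3c (blk 15, set 1) → L1-HIT  vc=[]
2: 0x36 (blk 13, set 1) → MISS  vc=[15]
3: 0x35 (blk 13, set 1) → L1-HIT  vc=[15]
4: 0x2f (blk 11, set 1) → MISS  vc=[15, 13]
5: 0x2e (blk 11, set 1) → L1-HIT  vc=[15, 13]
6: 0x3e (blk 15, set 1) → VC-HIT  vc=[11, 13]
7: 0x16 (blk 5, set 1) → MISS  vc=[11, 13, 15]
8: 0x36 (blk 13, set 1) → VC-HIT  vc=[11, 5, 15]
9: 0x34 (blk 13, set 1) → L1-HIT  vc=[11, 5, 15]

SEQ = [MISS, L1-HIT, MISS, L1-HIT, MISS, L1-HIT, VC-HIT, MISS, VC-HIT, L1-HIT]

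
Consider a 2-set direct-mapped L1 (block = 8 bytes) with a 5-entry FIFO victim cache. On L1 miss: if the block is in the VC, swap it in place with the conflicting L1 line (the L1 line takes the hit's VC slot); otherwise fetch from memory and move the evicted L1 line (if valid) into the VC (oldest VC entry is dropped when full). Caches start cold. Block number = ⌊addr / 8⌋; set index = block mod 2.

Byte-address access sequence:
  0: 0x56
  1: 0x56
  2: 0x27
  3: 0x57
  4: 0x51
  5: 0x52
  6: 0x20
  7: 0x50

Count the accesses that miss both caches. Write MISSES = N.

#0 0x56→b10/s0 MISS; vc=[]
#1 0x56→b10/s0 L1-HIT; vc=[]
#2 0x27→b4/s0 MISS; vc=[10]
#3 0x57→b10/s0 VC-HIT; vc=[4]
#4 0x51→b10/s0 L1-HIT; vc=[4]
#5 0x52→b10/s0 L1-HIT; vc=[4]
#6 0x20→b4/s0 VC-HIT; vc=[10]
#7 0x50→b10/s0 VC-HIT; vc=[4]

MISSES = 2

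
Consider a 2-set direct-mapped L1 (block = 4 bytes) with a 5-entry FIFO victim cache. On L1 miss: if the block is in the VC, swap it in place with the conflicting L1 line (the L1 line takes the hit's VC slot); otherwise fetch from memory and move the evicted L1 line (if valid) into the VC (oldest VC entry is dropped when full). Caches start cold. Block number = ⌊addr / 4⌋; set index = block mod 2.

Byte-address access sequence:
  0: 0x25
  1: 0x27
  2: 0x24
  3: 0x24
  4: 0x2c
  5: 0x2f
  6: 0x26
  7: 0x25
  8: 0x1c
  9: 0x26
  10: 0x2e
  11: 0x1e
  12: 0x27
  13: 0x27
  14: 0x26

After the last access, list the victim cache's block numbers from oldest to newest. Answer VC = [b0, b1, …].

VC = [7, 11]

#0 0x25→b9/s1 MISS; vc=[]
#1 0x27→b9/s1 L1-HIT; vc=[]
#2 0x24→b9/s1 L1-HIT; vc=[]
#3 0x24→b9/s1 L1-HIT; vc=[]
#4 0x2c→b11/s1 MISS; vc=[9]
#5 0x2f→b11/s1 L1-HIT; vc=[9]
#6 0x26→b9/s1 VC-HIT; vc=[11]
#7 0x25→b9/s1 L1-HIT; vc=[11]
#8 0x1c→b7/s1 MISS; vc=[11,9]
#9 0x26→b9/s1 VC-HIT; vc=[11,7]
#10 0x2e→b11/s1 VC-HIT; vc=[9,7]
#11 0x1e→b7/s1 VC-HIT; vc=[9,11]
#12 0x27→b9/s1 VC-HIT; vc=[7,11]
#13 0x27→b9/s1 L1-HIT; vc=[7,11]
#14 0x26→b9/s1 L1-HIT; vc=[7,11]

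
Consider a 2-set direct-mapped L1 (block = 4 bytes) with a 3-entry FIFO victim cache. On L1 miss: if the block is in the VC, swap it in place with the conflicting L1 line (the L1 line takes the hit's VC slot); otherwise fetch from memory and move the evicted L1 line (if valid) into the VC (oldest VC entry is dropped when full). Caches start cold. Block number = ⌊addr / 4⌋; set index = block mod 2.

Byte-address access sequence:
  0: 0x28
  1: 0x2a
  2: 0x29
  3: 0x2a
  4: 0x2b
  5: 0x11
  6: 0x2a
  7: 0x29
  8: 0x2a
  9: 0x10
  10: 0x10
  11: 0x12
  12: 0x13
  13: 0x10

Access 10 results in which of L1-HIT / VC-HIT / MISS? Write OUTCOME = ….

OUTCOME = L1-HIT

#0 0x28→b10/s0 MISS; vc=[]
#1 0x2a→b10/s0 L1-HIT; vc=[]
#2 0x29→b10/s0 L1-HIT; vc=[]
#3 0x2a→b10/s0 L1-HIT; vc=[]
#4 0x2b→b10/s0 L1-HIT; vc=[]
#5 0x11→b4/s0 MISS; vc=[10]
#6 0x2a→b10/s0 VC-HIT; vc=[4]
#7 0x29→b10/s0 L1-HIT; vc=[4]
#8 0x2a→b10/s0 L1-HIT; vc=[4]
#9 0x10→b4/s0 VC-HIT; vc=[10]
#10 0x10→b4/s0 L1-HIT; vc=[10]
#11 0x12→b4/s0 L1-HIT; vc=[10]
#12 0x13→b4/s0 L1-HIT; vc=[10]
#13 0x10→b4/s0 L1-HIT; vc=[10]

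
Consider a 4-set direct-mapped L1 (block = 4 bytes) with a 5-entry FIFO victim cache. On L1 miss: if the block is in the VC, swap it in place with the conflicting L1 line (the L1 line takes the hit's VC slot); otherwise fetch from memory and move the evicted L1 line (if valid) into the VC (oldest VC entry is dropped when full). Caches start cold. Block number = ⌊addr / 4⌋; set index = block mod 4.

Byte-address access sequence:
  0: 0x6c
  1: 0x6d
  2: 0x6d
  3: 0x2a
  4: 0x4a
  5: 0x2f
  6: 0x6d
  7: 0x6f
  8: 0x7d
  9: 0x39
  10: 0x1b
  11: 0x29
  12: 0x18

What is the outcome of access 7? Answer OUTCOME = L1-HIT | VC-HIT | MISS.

#0 0x6c→b27/s3 MISS; vc=[]
#1 0x6d→b27/s3 L1-HIT; vc=[]
#2 0x6d→b27/s3 L1-HIT; vc=[]
#3 0x2a→b10/s2 MISS; vc=[]
#4 0x4a→b18/s2 MISS; vc=[10]
#5 0x2f→b11/s3 MISS; vc=[10,27]
#6 0x6d→b27/s3 VC-HIT; vc=[10,11]
#7 0x6f→b27/s3 L1-HIT; vc=[10,11]
#8 0x7d→b31/s3 MISS; vc=[10,11,27]
#9 0x39→b14/s2 MISS; vc=[10,11,27,18]
#10 0x1b→b6/s2 MISS; vc=[10,11,27,18,14]
#11 0x29→b10/s2 VC-HIT; vc=[6,11,27,18,14]
#12 0x18→b6/s2 VC-HIT; vc=[10,11,27,18,14]

OUTCOME = L1-HIT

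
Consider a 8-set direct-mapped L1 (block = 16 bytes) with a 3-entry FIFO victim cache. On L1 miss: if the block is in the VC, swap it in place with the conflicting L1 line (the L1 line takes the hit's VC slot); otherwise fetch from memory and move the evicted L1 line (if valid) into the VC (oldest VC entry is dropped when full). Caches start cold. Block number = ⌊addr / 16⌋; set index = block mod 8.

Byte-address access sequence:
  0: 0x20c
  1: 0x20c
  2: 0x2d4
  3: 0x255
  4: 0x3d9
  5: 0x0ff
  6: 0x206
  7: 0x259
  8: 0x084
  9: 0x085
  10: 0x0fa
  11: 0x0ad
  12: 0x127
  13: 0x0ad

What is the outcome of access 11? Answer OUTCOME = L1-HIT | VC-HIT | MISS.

OUTCOME = MISS

0: 0x20c (blk 32, set 0) → MISS  vc=[]
1: 0x20c (blk 32, set 0) → L1-HIT  vc=[]
2: 0x2d4 (blk 45, set 5) → MISS  vc=[]
3: 0x255 (blk 37, set 5) → MISS  vc=[45]
4: 0x3d9 (blk 61, set 5) → MISS  vc=[45, 37]
5: 0xff (blk 15, set 7) → MISS  vc=[45, 37]
6: 0x206 (blk 32, set 0) → L1-HIT  vc=[45, 37]
7: 0x259 (blk 37, set 5) → VC-HIT  vc=[45, 61]
8: 0x84 (blk 8, set 0) → MISS  vc=[45, 61, 32]
9: 0x85 (blk 8, set 0) → L1-HIT  vc=[45, 61, 32]
10: 0xfa (blk 15, set 7) → L1-HIT  vc=[45, 61, 32]
11: 0xad (blk 10, set 2) → MISS  vc=[45, 61, 32]
12: 0x127 (blk 18, set 2) → MISS  vc=[61, 32, 10]
13: 0xad (blk 10, set 2) → VC-HIT  vc=[61, 32, 18]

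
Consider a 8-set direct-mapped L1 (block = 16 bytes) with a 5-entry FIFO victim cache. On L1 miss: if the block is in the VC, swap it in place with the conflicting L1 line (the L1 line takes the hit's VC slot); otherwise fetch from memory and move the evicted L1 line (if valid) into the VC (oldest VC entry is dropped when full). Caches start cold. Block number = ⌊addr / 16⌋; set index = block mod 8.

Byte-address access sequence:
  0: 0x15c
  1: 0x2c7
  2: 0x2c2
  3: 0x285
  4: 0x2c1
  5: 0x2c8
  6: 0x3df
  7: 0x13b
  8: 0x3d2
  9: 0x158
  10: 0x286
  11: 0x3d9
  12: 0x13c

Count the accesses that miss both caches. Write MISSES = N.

  [0] addr=0x15c blk=21 s=5: MISS | VC []
  [1] addr=0x2c7 blk=44 s=4: MISS | VC []
  [2] addr=0x2c2 blk=44 s=4: L1-HIT | VC []
  [3] addr=0x285 blk=40 s=0: MISS | VC []
  [4] addr=0x2c1 blk=44 s=4: L1-HIT | VC []
  [5] addr=0x2c8 blk=44 s=4: L1-HIT | VC []
  [6] addr=0x3df blk=61 s=5: MISS | VC [21]
  [7] addr=0x13b blk=19 s=3: MISS | VC [21]
  [8] addr=0x3d2 blk=61 s=5: L1-HIT | VC [21]
  [9] addr=0x158 blk=21 s=5: VC-HIT | VC [61]
  [10] addr=0x286 blk=40 s=0: L1-HIT | VC [61]
  [11] addr=0x3d9 blk=61 s=5: VC-HIT | VC [21]
  [12] addr=0x13c blk=19 s=3: L1-HIT | VC [21]

MISSES = 5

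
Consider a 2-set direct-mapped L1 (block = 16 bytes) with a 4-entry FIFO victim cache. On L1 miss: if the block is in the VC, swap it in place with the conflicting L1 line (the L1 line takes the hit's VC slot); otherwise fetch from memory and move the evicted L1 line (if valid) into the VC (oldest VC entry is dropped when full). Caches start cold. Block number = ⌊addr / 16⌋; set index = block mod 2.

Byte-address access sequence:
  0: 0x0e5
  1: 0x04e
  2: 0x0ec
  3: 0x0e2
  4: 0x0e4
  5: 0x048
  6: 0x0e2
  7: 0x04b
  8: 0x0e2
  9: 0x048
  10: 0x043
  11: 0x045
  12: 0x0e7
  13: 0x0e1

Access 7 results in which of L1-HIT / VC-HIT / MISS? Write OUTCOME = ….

OUTCOME = VC-HIT

  [0] addr=0xe5 blk=14 s=0: MISS | VC []
  [1] addr=0x4e blk=4 s=0: MISS | VC [14]
  [2] addr=0xec blk=14 s=0: VC-HIT | VC [4]
  [3] addr=0xe2 blk=14 s=0: L1-HIT | VC [4]
  [4] addr=0xe4 blk=14 s=0: L1-HIT | VC [4]
  [5] addr=0x48 blk=4 s=0: VC-HIT | VC [14]
  [6] addr=0xe2 blk=14 s=0: VC-HIT | VC [4]
  [7] addr=0x4b blk=4 s=0: VC-HIT | VC [14]
  [8] addr=0xe2 blk=14 s=0: VC-HIT | VC [4]
  [9] addr=0x48 blk=4 s=0: VC-HIT | VC [14]
  [10] addr=0x43 blk=4 s=0: L1-HIT | VC [14]
  [11] addr=0x45 blk=4 s=0: L1-HIT | VC [14]
  [12] addr=0xe7 blk=14 s=0: VC-HIT | VC [4]
  [13] addr=0xe1 blk=14 s=0: L1-HIT | VC [4]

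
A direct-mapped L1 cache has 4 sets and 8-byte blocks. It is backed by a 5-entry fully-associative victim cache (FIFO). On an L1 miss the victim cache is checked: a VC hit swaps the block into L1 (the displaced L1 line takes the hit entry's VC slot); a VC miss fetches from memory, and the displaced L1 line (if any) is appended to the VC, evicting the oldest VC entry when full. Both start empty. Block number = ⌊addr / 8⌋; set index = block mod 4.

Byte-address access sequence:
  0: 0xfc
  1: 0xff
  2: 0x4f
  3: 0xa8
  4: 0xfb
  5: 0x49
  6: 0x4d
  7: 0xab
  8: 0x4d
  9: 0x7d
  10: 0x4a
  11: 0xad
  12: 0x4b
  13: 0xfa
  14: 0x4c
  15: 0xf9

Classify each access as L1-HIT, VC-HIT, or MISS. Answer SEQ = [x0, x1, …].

SEQ = [MISS, L1-HIT, MISS, MISS, L1-HIT, VC-HIT, L1-HIT, VC-HIT, VC-HIT, MISS, L1-HIT, VC-HIT, VC-HIT, VC-HIT, L1-HIT, L1-HIT]

  [0] addr=0xfc blk=31 s=3: MISS | VC []
  [1] addr=0xff blk=31 s=3: L1-HIT | VC []
  [2] addr=0x4f blk=9 s=1: MISS | VC []
  [3] addr=0xa8 blk=21 s=1: MISS | VC [9]
  [4] addr=0xfb blk=31 s=3: L1-HIT | VC [9]
  [5] addr=0x49 blk=9 s=1: VC-HIT | VC [21]
  [6] addr=0x4d blk=9 s=1: L1-HIT | VC [21]
  [7] addr=0xab blk=21 s=1: VC-HIT | VC [9]
  [8] addr=0x4d blk=9 s=1: VC-HIT | VC [21]
  [9] addr=0x7d blk=15 s=3: MISS | VC [21, 31]
  [10] addr=0x4a blk=9 s=1: L1-HIT | VC [21, 31]
  [11] addr=0xad blk=21 s=1: VC-HIT | VC [9, 31]
  [12] addr=0x4b blk=9 s=1: VC-HIT | VC [21, 31]
  [13] addr=0xfa blk=31 s=3: VC-HIT | VC [21, 15]
  [14] addr=0x4c blk=9 s=1: L1-HIT | VC [21, 15]
  [15] addr=0xf9 blk=31 s=3: L1-HIT | VC [21, 15]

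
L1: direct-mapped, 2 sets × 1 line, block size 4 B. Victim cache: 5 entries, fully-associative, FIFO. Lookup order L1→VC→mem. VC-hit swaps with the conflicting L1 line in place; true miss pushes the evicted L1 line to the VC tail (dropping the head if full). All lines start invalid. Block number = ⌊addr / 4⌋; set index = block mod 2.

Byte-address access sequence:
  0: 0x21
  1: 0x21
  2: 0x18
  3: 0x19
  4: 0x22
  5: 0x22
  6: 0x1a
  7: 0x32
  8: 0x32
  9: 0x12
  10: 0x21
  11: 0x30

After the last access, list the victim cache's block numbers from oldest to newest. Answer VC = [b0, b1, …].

VC = [4, 6, 8]

  [0] addr=0x21 blk=8 s=0: MISS | VC []
  [1] addr=0x21 blk=8 s=0: L1-HIT | VC []
  [2] addr=0x18 blk=6 s=0: MISS | VC [8]
  [3] addr=0x19 blk=6 s=0: L1-HIT | VC [8]
  [4] addr=0x22 blk=8 s=0: VC-HIT | VC [6]
  [5] addr=0x22 blk=8 s=0: L1-HIT | VC [6]
  [6] addr=0x1a blk=6 s=0: VC-HIT | VC [8]
  [7] addr=0x32 blk=12 s=0: MISS | VC [8, 6]
  [8] addr=0x32 blk=12 s=0: L1-HIT | VC [8, 6]
  [9] addr=0x12 blk=4 s=0: MISS | VC [8, 6, 12]
  [10] addr=0x21 blk=8 s=0: VC-HIT | VC [4, 6, 12]
  [11] addr=0x30 blk=12 s=0: VC-HIT | VC [4, 6, 8]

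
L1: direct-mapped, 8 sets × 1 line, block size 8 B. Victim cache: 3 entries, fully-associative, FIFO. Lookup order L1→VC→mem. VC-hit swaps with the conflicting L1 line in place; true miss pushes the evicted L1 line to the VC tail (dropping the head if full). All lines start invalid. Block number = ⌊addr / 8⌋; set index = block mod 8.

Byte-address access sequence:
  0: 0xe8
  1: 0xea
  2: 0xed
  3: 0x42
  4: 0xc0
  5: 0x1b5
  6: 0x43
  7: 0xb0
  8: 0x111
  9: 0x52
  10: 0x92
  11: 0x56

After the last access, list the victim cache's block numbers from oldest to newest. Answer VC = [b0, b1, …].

VC = [54, 34, 18]

#0 0xe8→b29/s5 MISS; vc=[]
#1 0xea→b29/s5 L1-HIT; vc=[]
#2 0xed→b29/s5 L1-HIT; vc=[]
#3 0x42→b8/s0 MISS; vc=[]
#4 0xc0→b24/s0 MISS; vc=[8]
#5 0x1b5→b54/s6 MISS; vc=[8]
#6 0x43→b8/s0 VC-HIT; vc=[24]
#7 0xb0→b22/s6 MISS; vc=[24,54]
#8 0x111→b34/s2 MISS; vc=[24,54]
#9 0x52→b10/s2 MISS; vc=[24,54,34]
#10 0x92→b18/s2 MISS; vc=[54,34,10]
#11 0x56→b10/s2 VC-HIT; vc=[54,34,18]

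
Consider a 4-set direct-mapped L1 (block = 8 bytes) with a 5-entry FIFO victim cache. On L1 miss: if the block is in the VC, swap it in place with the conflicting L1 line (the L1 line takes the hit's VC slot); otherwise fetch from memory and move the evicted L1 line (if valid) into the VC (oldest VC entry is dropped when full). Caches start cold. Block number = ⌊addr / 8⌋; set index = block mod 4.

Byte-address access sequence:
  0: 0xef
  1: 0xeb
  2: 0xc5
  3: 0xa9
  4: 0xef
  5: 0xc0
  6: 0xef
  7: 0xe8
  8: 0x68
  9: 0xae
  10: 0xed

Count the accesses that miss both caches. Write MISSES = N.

MISSES = 4

  [0] addr=0xef blk=29 s=1: MISS | VC []
  [1] addr=0xeb blk=29 s=1: L1-HIT | VC []
  [2] addr=0xc5 blk=24 s=0: MISS | VC []
  [3] addr=0xa9 blk=21 s=1: MISS | VC [29]
  [4] addr=0xef blk=29 s=1: VC-HIT | VC [21]
  [5] addr=0xc0 blk=24 s=0: L1-HIT | VC [21]
  [6] addr=0xef blk=29 s=1: L1-HIT | VC [21]
  [7] addr=0xe8 blk=29 s=1: L1-HIT | VC [21]
  [8] addr=0x68 blk=13 s=1: MISS | VC [21, 29]
  [9] addr=0xae blk=21 s=1: VC-HIT | VC [13, 29]
  [10] addr=0xed blk=29 s=1: VC-HIT | VC [13, 21]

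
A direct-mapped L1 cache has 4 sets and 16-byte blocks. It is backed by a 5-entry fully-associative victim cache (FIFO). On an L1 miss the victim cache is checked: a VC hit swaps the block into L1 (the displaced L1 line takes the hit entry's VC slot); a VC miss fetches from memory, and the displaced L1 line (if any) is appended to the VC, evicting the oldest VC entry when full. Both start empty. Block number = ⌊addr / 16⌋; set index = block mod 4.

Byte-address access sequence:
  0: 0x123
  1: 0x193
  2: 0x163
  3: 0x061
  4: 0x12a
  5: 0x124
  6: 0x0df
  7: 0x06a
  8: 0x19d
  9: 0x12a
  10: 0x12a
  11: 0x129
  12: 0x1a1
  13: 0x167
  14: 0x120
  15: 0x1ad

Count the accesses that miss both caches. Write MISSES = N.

MISSES = 6

  [0] addr=0x123 blk=18 s=2: MISS | VC []
  [1] addr=0x193 blk=25 s=1: MISS | VC []
  [2] addr=0x163 blk=22 s=2: MISS | VC [18]
  [3] addr=0x61 blk=6 s=2: MISS | VC [18, 22]
  [4] addr=0x12a blk=18 s=2: VC-HIT | VC [6, 22]
  [5] addr=0x124 blk=18 s=2: L1-HIT | VC [6, 22]
  [6] addr=0xdf blk=13 s=1: MISS | VC [6, 22, 25]
  [7] addr=0x6a blk=6 s=2: VC-HIT | VC [18, 22, 25]
  [8] addr=0x19d blk=25 s=1: VC-HIT | VC [18, 22, 13]
  [9] addr=0x12a blk=18 s=2: VC-HIT | VC [6, 22, 13]
  [10] addr=0x12a blk=18 s=2: L1-HIT | VC [6, 22, 13]
  [11] addr=0x129 blk=18 s=2: L1-HIT | VC [6, 22, 13]
  [12] addr=0x1a1 blk=26 s=2: MISS | VC [6, 22, 13, 18]
  [13] addr=0x167 blk=22 s=2: VC-HIT | VC [6, 26, 13, 18]
  [14] addr=0x120 blk=18 s=2: VC-HIT | VC [6, 26, 13, 22]
  [15] addr=0x1ad blk=26 s=2: VC-HIT | VC [6, 18, 13, 22]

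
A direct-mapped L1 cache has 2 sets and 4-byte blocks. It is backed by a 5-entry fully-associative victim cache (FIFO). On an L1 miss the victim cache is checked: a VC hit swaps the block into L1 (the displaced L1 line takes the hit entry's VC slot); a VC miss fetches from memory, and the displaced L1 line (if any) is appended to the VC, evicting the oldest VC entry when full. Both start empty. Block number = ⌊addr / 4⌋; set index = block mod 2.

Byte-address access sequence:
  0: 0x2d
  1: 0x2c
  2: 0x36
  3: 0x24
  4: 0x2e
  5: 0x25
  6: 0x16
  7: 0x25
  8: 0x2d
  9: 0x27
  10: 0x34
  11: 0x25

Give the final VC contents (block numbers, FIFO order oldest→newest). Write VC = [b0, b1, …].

VC = [11, 13, 5]

#0 0x2d→b11/s1 MISS; vc=[]
#1 0x2c→b11/s1 L1-HIT; vc=[]
#2 0x36→b13/s1 MISS; vc=[11]
#3 0x24→b9/s1 MISS; vc=[11,13]
#4 0x2e→b11/s1 VC-HIT; vc=[9,13]
#5 0x25→b9/s1 VC-HIT; vc=[11,13]
#6 0x16→b5/s1 MISS; vc=[11,13,9]
#7 0x25→b9/s1 VC-HIT; vc=[11,13,5]
#8 0x2d→b11/s1 VC-HIT; vc=[9,13,5]
#9 0x27→b9/s1 VC-HIT; vc=[11,13,5]
#10 0x34→b13/s1 VC-HIT; vc=[11,9,5]
#11 0x25→b9/s1 VC-HIT; vc=[11,13,5]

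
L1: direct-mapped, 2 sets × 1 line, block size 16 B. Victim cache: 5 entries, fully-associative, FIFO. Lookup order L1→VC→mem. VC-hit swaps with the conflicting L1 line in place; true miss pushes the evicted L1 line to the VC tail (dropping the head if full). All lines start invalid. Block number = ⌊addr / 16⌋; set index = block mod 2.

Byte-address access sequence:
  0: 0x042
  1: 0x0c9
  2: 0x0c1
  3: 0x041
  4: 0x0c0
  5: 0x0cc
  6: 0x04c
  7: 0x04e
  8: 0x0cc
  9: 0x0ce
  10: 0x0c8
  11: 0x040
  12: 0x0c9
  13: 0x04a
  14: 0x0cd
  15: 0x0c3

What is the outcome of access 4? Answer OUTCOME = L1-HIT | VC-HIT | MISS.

OUTCOME = VC-HIT

0: 0x42 (blk 4, set 0) → MISS  vc=[]
1: 0xc9 (blk 12, set 0) → MISS  vc=[4]
2: 0xc1 (blk 12, set 0) → L1-HIT  vc=[4]
3: 0x41 (blk 4, set 0) → VC-HIT  vc=[12]
4: 0xc0 (blk 12, set 0) → VC-HIT  vc=[4]
5: 0xcc (blk 12, set 0) → L1-HIT  vc=[4]
6: 0x4c (blk 4, set 0) → VC-HIT  vc=[12]
7: 0x4e (blk 4, set 0) → L1-HIT  vc=[12]
8: 0xcc (blk 12, set 0) → VC-HIT  vc=[4]
9: 0xce (blk 12, set 0) → L1-HIT  vc=[4]
10: 0xc8 (blk 12, set 0) → L1-HIT  vc=[4]
11: 0x40 (blk 4, set 0) → VC-HIT  vc=[12]
12: 0xc9 (blk 12, set 0) → VC-HIT  vc=[4]
13: 0x4a (blk 4, set 0) → VC-HIT  vc=[12]
14: 0xcd (blk 12, set 0) → VC-HIT  vc=[4]
15: 0xc3 (blk 12, set 0) → L1-HIT  vc=[4]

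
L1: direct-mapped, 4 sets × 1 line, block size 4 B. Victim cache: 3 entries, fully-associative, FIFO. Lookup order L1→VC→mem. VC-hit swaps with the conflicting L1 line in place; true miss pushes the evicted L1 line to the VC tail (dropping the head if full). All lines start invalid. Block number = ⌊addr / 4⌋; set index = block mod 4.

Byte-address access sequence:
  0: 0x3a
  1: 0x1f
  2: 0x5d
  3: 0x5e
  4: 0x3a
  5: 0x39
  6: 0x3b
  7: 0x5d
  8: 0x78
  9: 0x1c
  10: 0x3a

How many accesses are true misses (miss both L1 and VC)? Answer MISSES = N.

  [0] addr=0x3a blk=14 s=2: MISS | VC []
  [1] addr=0x1f blk=7 s=3: MISS | VC []
  [2] addr=0x5d blk=23 s=3: MISS | VC [7]
  [3] addr=0x5e blk=23 s=3: L1-HIT | VC [7]
  [4] addr=0x3a blk=14 s=2: L1-HIT | VC [7]
  [5] addr=0x39 blk=14 s=2: L1-HIT | VC [7]
  [6] addr=0x3b blk=14 s=2: L1-HIT | VC [7]
  [7] addr=0x5d blk=23 s=3: L1-HIT | VC [7]
  [8] addr=0x78 blk=30 s=2: MISS | VC [7, 14]
  [9] addr=0x1c blk=7 s=3: VC-HIT | VC [23, 14]
  [10] addr=0x3a blk=14 s=2: VC-HIT | VC [23, 30]

MISSES = 4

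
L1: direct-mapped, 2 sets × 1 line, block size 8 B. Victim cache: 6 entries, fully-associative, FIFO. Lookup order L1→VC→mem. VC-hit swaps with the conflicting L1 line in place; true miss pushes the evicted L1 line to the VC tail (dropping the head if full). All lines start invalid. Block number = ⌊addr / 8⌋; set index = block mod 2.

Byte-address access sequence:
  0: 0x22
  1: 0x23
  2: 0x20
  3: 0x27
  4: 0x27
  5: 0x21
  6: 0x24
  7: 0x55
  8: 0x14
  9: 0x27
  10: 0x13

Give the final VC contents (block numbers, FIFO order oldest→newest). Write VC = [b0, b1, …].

  [0] addr=0x22 blk=4 s=0: MISS | VC []
  [1] addr=0x23 blk=4 s=0: L1-HIT | VC []
  [2] addr=0x20 blk=4 s=0: L1-HIT | VC []
  [3] addr=0x27 blk=4 s=0: L1-HIT | VC []
  [4] addr=0x27 blk=4 s=0: L1-HIT | VC []
  [5] addr=0x21 blk=4 s=0: L1-HIT | VC []
  [6] addr=0x24 blk=4 s=0: L1-HIT | VC []
  [7] addr=0x55 blk=10 s=0: MISS | VC [4]
  [8] addr=0x14 blk=2 s=0: MISS | VC [4, 10]
  [9] addr=0x27 blk=4 s=0: VC-HIT | VC [2, 10]
  [10] addr=0x13 blk=2 s=0: VC-HIT | VC [4, 10]

VC = [4, 10]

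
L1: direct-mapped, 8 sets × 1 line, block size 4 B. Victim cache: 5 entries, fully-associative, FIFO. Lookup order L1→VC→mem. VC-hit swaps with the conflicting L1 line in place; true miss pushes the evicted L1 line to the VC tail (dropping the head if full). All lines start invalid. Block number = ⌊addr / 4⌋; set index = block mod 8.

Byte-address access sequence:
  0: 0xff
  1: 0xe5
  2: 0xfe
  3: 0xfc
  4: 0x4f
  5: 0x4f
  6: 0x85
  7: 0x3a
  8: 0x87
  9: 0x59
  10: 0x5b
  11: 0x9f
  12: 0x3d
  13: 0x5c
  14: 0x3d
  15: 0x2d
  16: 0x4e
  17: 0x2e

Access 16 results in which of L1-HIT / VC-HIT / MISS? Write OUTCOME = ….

OUTCOME = VC-HIT

#0 0xff→b63/s7 MISS; vc=[]
#1 0xe5→b57/s1 MISS; vc=[]
#2 0xfe→b63/s7 L1-HIT; vc=[]
#3 0xfc→b63/s7 L1-HIT; vc=[]
#4 0x4f→b19/s3 MISS; vc=[]
#5 0x4f→b19/s3 L1-HIT; vc=[]
#6 0x85→b33/s1 MISS; vc=[57]
#7 0x3a→b14/s6 MISS; vc=[57]
#8 0x87→b33/s1 L1-HIT; vc=[57]
#9 0x59→b22/s6 MISS; vc=[57,14]
#10 0x5b→b22/s6 L1-HIT; vc=[57,14]
#11 0x9f→b39/s7 MISS; vc=[57,14,63]
#12 0x3d→b15/s7 MISS; vc=[57,14,63,39]
#13 0x5c→b23/s7 MISS; vc=[57,14,63,39,15]
#14 0x3d→b15/s7 VC-HIT; vc=[57,14,63,39,23]
#15 0x2d→b11/s3 MISS; vc=[14,63,39,23,19]
#16 0x4e→b19/s3 VC-HIT; vc=[14,63,39,23,11]
#17 0x2e→b11/s3 VC-HIT; vc=[14,63,39,23,19]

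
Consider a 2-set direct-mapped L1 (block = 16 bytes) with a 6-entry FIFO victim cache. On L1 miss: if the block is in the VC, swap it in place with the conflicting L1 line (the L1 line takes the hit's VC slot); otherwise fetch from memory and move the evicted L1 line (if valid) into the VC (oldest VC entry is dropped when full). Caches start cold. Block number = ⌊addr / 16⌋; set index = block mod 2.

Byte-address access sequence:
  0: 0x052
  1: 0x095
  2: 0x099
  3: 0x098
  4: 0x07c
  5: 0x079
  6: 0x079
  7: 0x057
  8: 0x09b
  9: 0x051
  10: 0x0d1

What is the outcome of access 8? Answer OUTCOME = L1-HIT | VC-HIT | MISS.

0: 0x52 (blk 5, set 1) → MISS  vc=[]
1: 0x95 (blk 9, set 1) → MISS  vc=[5]
2: 0x99 (blk 9, set 1) → L1-HIT  vc=[5]
3: 0x98 (blk 9, set 1) → L1-HIT  vc=[5]
4: 0x7c (blk 7, set 1) → MISS  vc=[5, 9]
5: 0x79 (blk 7, set 1) → L1-HIT  vc=[5, 9]
6: 0x79 (blk 7, set 1) → L1-HIT  vc=[5, 9]
7: 0x57 (blk 5, set 1) → VC-HIT  vc=[7, 9]
8: 0x9b (blk 9, set 1) → VC-HIT  vc=[7, 5]
9: 0x51 (blk 5, set 1) → VC-HIT  vc=[7, 9]
10: 0xd1 (blk 13, set 1) → MISS  vc=[7, 9, 5]

OUTCOME = VC-HIT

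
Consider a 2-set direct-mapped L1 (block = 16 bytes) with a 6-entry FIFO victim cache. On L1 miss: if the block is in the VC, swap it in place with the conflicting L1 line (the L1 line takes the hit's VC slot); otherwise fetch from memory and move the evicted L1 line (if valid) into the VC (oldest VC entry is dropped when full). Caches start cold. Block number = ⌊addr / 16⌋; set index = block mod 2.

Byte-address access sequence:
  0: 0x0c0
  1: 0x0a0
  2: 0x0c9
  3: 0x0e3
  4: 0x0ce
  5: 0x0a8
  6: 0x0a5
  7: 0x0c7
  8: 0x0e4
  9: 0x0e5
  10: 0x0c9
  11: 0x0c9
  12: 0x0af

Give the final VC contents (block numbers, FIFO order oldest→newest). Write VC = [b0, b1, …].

  [0] addr=0xc0 blk=12 s=0: MISS | VC []
  [1] addr=0xa0 blk=10 s=0: MISS | VC [12]
  [2] addr=0xc9 blk=12 s=0: VC-HIT | VC [10]
  [3] addr=0xe3 blk=14 s=0: MISS | VC [10, 12]
  [4] addr=0xce blk=12 s=0: VC-HIT | VC [10, 14]
  [5] addr=0xa8 blk=10 s=0: VC-HIT | VC [12, 14]
  [6] addr=0xa5 blk=10 s=0: L1-HIT | VC [12, 14]
  [7] addr=0xc7 blk=12 s=0: VC-HIT | VC [10, 14]
  [8] addr=0xe4 blk=14 s=0: VC-HIT | VC [10, 12]
  [9] addr=0xe5 blk=14 s=0: L1-HIT | VC [10, 12]
  [10] addr=0xc9 blk=12 s=0: VC-HIT | VC [10, 14]
  [11] addr=0xc9 blk=12 s=0: L1-HIT | VC [10, 14]
  [12] addr=0xaf blk=10 s=0: VC-HIT | VC [12, 14]

VC = [12, 14]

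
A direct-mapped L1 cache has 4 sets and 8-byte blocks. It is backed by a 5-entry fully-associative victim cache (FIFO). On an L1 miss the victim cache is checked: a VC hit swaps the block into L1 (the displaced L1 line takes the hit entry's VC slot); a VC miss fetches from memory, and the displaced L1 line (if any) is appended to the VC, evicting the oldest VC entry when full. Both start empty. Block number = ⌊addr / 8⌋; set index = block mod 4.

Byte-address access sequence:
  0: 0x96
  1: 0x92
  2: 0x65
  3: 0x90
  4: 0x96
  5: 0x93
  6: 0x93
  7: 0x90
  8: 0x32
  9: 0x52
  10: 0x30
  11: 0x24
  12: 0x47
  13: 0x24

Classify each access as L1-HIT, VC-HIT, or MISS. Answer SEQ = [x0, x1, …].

SEQ = [MISS, L1-HIT, MISS, L1-HIT, L1-HIT, L1-HIT, L1-HIT, L1-HIT, MISS, MISS, VC-HIT, MISS, MISS, VC-HIT]

0: 0x96 (blk 18, set 2) → MISS  vc=[]
1: 0x92 (blk 18, set 2) → L1-HIT  vc=[]
2: 0x65 (blk 12, set 0) → MISS  vc=[]
3: 0x90 (blk 18, set 2) → L1-HIT  vc=[]
4: 0x96 (blk 18, set 2) → L1-HIT  vc=[]
5: 0x93 (blk 18, set 2) → L1-HIT  vc=[]
6: 0x93 (blk 18, set 2) → L1-HIT  vc=[]
7: 0x90 (blk 18, set 2) → L1-HIT  vc=[]
8: 0x32 (blk 6, set 2) → MISS  vc=[18]
9: 0x52 (blk 10, set 2) → MISS  vc=[18, 6]
10: 0x30 (blk 6, set 2) → VC-HIT  vc=[18, 10]
11: 0x24 (blk 4, set 0) → MISS  vc=[18, 10, 12]
12: 0x47 (blk 8, set 0) → MISS  vc=[18, 10, 12, 4]
13: 0x24 (blk 4, set 0) → VC-HIT  vc=[18, 10, 12, 8]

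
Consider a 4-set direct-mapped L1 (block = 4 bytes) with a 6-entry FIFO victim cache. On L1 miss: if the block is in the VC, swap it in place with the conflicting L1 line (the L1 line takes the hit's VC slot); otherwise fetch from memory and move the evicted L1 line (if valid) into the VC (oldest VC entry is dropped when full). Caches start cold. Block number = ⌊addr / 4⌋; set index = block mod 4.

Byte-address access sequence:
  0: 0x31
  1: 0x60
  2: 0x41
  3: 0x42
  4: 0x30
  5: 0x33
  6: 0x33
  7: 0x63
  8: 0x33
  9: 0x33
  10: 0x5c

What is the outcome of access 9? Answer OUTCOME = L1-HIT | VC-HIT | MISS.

OUTCOME = L1-HIT

#0 0x31→b12/s0 MISS; vc=[]
#1 0x60→b24/s0 MISS; vc=[12]
#2 0x41→b16/s0 MISS; vc=[12,24]
#3 0x42→b16/s0 L1-HIT; vc=[12,24]
#4 0x30→b12/s0 VC-HIT; vc=[16,24]
#5 0x33→b12/s0 L1-HIT; vc=[16,24]
#6 0x33→b12/s0 L1-HIT; vc=[16,24]
#7 0x63→b24/s0 VC-HIT; vc=[16,12]
#8 0x33→b12/s0 VC-HIT; vc=[16,24]
#9 0x33→b12/s0 L1-HIT; vc=[16,24]
#10 0x5c→b23/s3 MISS; vc=[16,24]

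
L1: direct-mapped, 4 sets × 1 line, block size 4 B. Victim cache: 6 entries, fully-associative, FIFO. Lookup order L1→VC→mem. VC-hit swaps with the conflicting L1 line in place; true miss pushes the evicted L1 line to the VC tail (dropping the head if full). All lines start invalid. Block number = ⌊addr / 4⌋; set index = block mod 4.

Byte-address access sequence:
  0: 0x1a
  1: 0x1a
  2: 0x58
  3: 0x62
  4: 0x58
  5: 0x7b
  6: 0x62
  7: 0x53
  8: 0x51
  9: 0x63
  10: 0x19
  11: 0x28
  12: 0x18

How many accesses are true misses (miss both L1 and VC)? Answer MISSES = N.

MISSES = 6

0: 0x1a (blk 6, set 2) → MISS  vc=[]
1: 0x1a (blk 6, set 2) → L1-HIT  vc=[]
2: 0x58 (blk 22, set 2) → MISS  vc=[6]
3: 0x62 (blk 24, set 0) → MISS  vc=[6]
4: 0x58 (blk 22, set 2) → L1-HIT  vc=[6]
5: 0x7b (blk 30, set 2) → MISS  vc=[6, 22]
6: 0x62 (blk 24, set 0) → L1-HIT  vc=[6, 22]
7: 0x53 (blk 20, set 0) → MISS  vc=[6, 22, 24]
8: 0x51 (blk 20, set 0) → L1-HIT  vc=[6, 22, 24]
9: 0x63 (blk 24, set 0) → VC-HIT  vc=[6, 22, 20]
10: 0x19 (blk 6, set 2) → VC-HIT  vc=[30, 22, 20]
11: 0x28 (blk 10, set 2) → MISS  vc=[30, 22, 20, 6]
12: 0x18 (blk 6, set 2) → VC-HIT  vc=[30, 22, 20, 10]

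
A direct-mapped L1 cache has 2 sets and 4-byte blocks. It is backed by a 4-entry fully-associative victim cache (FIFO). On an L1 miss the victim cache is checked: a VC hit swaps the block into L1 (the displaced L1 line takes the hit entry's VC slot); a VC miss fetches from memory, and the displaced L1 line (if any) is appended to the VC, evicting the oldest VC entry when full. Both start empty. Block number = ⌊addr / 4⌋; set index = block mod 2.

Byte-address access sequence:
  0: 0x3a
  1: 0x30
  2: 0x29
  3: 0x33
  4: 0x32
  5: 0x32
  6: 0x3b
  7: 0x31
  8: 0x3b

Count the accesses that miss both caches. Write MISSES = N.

#0 0x3a→b14/s0 MISS; vc=[]
#1 0x30→b12/s0 MISS; vc=[14]
#2 0x29→b10/s0 MISS; vc=[14,12]
#3 0x33→b12/s0 VC-HIT; vc=[14,10]
#4 0x32→b12/s0 L1-HIT; vc=[14,10]
#5 0x32→b12/s0 L1-HIT; vc=[14,10]
#6 0x3b→b14/s0 VC-HIT; vc=[12,10]
#7 0x31→b12/s0 VC-HIT; vc=[14,10]
#8 0x3b→b14/s0 VC-HIT; vc=[12,10]

MISSES = 3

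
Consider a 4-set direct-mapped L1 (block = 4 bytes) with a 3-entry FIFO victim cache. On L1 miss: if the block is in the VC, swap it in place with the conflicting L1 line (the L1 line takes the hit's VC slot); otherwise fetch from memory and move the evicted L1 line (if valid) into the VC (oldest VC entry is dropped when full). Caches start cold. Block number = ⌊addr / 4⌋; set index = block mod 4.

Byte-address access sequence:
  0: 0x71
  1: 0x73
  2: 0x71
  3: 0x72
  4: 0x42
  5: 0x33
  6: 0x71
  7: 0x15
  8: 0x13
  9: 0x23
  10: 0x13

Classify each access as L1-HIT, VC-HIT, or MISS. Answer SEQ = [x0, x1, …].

#0 0x71→b28/s0 MISS; vc=[]
#1 0x73→b28/s0 L1-HIT; vc=[]
#2 0x71→b28/s0 L1-HIT; vc=[]
#3 0x72→b28/s0 L1-HIT; vc=[]
#4 0x42→b16/s0 MISS; vc=[28]
#5 0x33→b12/s0 MISS; vc=[28,16]
#6 0x71→b28/s0 VC-HIT; vc=[12,16]
#7 0x15→b5/s1 MISS; vc=[12,16]
#8 0x13→b4/s0 MISS; vc=[12,16,28]
#9 0x23→b8/s0 MISS; vc=[16,28,4]
#10 0x13→b4/s0 VC-HIT; vc=[16,28,8]

SEQ = [MISS, L1-HIT, L1-HIT, L1-HIT, MISS, MISS, VC-HIT, MISS, MISS, MISS, VC-HIT]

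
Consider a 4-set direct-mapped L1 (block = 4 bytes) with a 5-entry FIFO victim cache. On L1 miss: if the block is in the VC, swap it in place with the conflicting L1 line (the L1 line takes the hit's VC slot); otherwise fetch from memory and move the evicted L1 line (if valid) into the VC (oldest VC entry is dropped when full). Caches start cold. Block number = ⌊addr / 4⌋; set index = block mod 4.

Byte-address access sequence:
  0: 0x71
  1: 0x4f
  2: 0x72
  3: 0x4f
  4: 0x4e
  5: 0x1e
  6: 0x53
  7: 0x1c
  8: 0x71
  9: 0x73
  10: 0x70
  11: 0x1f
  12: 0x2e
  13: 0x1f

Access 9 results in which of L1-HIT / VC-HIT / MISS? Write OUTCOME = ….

OUTCOME = L1-HIT

  [0] addr=0x71 blk=28 s=0: MISS | VC []
  [1] addr=0x4f blk=19 s=3: MISS | VC []
  [2] addr=0x72 blk=28 s=0: L1-HIT | VC []
  [3] addr=0x4f blk=19 s=3: L1-HIT | VC []
  [4] addr=0x4e blk=19 s=3: L1-HIT | VC []
  [5] addr=0x1e blk=7 s=3: MISS | VC [19]
  [6] addr=0x53 blk=20 s=0: MISS | VC [19, 28]
  [7] addr=0x1c blk=7 s=3: L1-HIT | VC [19, 28]
  [8] addr=0x71 blk=28 s=0: VC-HIT | VC [19, 20]
  [9] addr=0x73 blk=28 s=0: L1-HIT | VC [19, 20]
  [10] addr=0x70 blk=28 s=0: L1-HIT | VC [19, 20]
  [11] addr=0x1f blk=7 s=3: L1-HIT | VC [19, 20]
  [12] addr=0x2e blk=11 s=3: MISS | VC [19, 20, 7]
  [13] addr=0x1f blk=7 s=3: VC-HIT | VC [19, 20, 11]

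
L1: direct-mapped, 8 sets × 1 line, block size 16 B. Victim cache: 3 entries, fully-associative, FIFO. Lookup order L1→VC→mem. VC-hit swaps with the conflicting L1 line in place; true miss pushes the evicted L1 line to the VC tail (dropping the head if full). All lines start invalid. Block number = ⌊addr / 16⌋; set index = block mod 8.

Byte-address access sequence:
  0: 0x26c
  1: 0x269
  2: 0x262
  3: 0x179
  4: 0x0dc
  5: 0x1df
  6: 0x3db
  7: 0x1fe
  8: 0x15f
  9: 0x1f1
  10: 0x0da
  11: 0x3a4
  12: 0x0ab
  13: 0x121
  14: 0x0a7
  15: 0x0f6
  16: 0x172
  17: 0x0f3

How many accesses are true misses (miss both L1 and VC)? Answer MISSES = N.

#0 0x26c→b38/s6 MISS; vc=[]
#1 0x269→b38/s6 L1-HIT; vc=[]
#2 0x262→b38/s6 L1-HIT; vc=[]
#3 0x179→b23/s7 MISS; vc=[]
#4 0xdc→b13/s5 MISS; vc=[]
#5 0x1df→b29/s5 MISS; vc=[13]
#6 0x3db→b61/s5 MISS; vc=[13,29]
#7 0x1fe→b31/s7 MISS; vc=[13,29,23]
#8 0x15f→b21/s5 MISS; vc=[29,23,61]
#9 0x1f1→b31/s7 L1-HIT; vc=[29,23,61]
#10 0xda→b13/s5 MISS; vc=[23,61,21]
#11 0x3a4→b58/s2 MISS; vc=[23,61,21]
#12 0xab→b10/s2 MISS; vc=[61,21,58]
#13 0x121→b18/s2 MISS; vc=[21,58,10]
#14 0xa7→b10/s2 VC-HIT; vc=[21,58,18]
#15 0xf6→b15/s7 MISS; vc=[58,18,31]
#16 0x172→b23/s7 MISS; vc=[18,31,15]
#17 0xf3→b15/s7 VC-HIT; vc=[18,31,23]

MISSES = 13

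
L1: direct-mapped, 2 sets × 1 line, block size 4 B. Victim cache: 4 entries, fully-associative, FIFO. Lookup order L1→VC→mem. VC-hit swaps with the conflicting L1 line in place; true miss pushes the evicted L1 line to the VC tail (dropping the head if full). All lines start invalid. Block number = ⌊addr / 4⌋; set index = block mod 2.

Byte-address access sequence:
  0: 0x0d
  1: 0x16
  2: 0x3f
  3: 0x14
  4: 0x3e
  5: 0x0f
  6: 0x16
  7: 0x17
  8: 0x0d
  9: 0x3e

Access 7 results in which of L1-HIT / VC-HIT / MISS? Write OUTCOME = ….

0: 0xd (blk 3, set 1) → MISS  vc=[]
1: 0x16 (blk 5, set 1) → MISS  vc=[3]
2: 0x3f (blk 15, set 1) → MISS  vc=[3, 5]
3: 0x14 (blk 5, set 1) → VC-HIT  vc=[3, 15]
4: 0x3e (blk 15, set 1) → VC-HIT  vc=[3, 5]
5: 0xf (blk 3, set 1) → VC-HIT  vc=[15, 5]
6: 0x16 (blk 5, set 1) → VC-HIT  vc=[15, 3]
7: 0x17 (blk 5, set 1) → L1-HIT  vc=[15, 3]
8: 0xd (blk 3, set 1) → VC-HIT  vc=[15, 5]
9: 0x3e (blk 15, set 1) → VC-HIT  vc=[3, 5]

OUTCOME = L1-HIT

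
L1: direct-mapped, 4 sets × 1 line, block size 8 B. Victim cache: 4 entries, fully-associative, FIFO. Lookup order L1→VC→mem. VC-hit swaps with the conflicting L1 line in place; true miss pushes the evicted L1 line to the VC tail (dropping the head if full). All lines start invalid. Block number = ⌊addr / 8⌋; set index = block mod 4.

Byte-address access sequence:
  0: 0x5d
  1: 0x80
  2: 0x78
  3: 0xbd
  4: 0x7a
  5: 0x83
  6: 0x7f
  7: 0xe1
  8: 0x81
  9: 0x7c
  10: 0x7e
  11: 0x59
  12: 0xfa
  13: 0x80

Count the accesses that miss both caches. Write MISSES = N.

MISSES = 6

#0 0x5d→b11/s3 MISS; vc=[]
#1 0x80→b16/s0 MISS; vc=[]
#2 0x78→b15/s3 MISS; vc=[11]
#3 0xbd→b23/s3 MISS; vc=[11,15]
#4 0x7a→b15/s3 VC-HIT; vc=[11,23]
#5 0x83→b16/s0 L1-HIT; vc=[11,23]
#6 0x7f→b15/s3 L1-HIT; vc=[11,23]
#7 0xe1→b28/s0 MISS; vc=[11,23,16]
#8 0x81→b16/s0 VC-HIT; vc=[11,23,28]
#9 0x7c→b15/s3 L1-HIT; vc=[11,23,28]
#10 0x7e→b15/s3 L1-HIT; vc=[11,23,28]
#11 0x59→b11/s3 VC-HIT; vc=[15,23,28]
#12 0xfa→b31/s3 MISS; vc=[15,23,28,11]
#13 0x80→b16/s0 L1-HIT; vc=[15,23,28,11]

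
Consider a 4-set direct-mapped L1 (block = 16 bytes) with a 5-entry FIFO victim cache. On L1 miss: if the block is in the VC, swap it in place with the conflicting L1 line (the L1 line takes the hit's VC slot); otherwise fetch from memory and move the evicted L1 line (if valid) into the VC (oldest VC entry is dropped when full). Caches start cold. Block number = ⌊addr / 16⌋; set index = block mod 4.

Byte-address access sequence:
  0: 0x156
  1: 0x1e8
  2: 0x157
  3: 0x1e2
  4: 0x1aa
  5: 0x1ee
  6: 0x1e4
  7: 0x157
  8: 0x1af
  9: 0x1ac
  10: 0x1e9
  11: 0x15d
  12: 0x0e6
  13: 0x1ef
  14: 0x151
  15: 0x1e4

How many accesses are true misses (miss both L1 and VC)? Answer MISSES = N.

0: 0x156 (blk 21, set 1) → MISS  vc=[]
1: 0x1e8 (blk 30, set 2) → MISS  vc=[]
2: 0x157 (blk 21, set 1) → L1-HIT  vc=[]
3: 0x1e2 (blk 30, set 2) → L1-HIT  vc=[]
4: 0x1aa (blk 26, set 2) → MISS  vc=[30]
5: 0x1ee (blk 30, set 2) → VC-HIT  vc=[26]
6: 0x1e4 (blk 30, set 2) → L1-HIT  vc=[26]
7: 0x157 (blk 21, set 1) → L1-HIT  vc=[26]
8: 0x1af (blk 26, set 2) → VC-HIT  vc=[30]
9: 0x1ac (blk 26, set 2) → L1-HIT  vc=[30]
10: 0x1e9 (blk 30, set 2) → VC-HIT  vc=[26]
11: 0x15d (blk 21, set 1) → L1-HIT  vc=[26]
12: 0xe6 (blk 14, set 2) → MISS  vc=[26, 30]
13: 0x1ef (blk 30, set 2) → VC-HIT  vc=[26, 14]
14: 0x151 (blk 21, set 1) → L1-HIT  vc=[26, 14]
15: 0x1e4 (blk 30, set 2) → L1-HIT  vc=[26, 14]

MISSES = 4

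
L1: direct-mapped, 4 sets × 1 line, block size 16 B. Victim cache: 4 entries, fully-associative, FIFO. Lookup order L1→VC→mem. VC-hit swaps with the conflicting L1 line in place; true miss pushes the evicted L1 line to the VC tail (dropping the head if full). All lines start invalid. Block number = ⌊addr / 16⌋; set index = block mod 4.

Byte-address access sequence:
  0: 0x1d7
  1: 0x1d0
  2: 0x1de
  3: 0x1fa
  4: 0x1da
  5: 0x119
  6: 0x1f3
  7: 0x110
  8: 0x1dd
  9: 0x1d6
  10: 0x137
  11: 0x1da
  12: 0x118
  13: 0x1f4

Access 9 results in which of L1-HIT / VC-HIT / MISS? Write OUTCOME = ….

OUTCOME = L1-HIT

#0 0x1d7→b29/s1 MISS; vc=[]
#1 0x1d0→b29/s1 L1-HIT; vc=[]
#2 0x1de→b29/s1 L1-HIT; vc=[]
#3 0x1fa→b31/s3 MISS; vc=[]
#4 0x1da→b29/s1 L1-HIT; vc=[]
#5 0x119→b17/s1 MISS; vc=[29]
#6 0x1f3→b31/s3 L1-HIT; vc=[29]
#7 0x110→b17/s1 L1-HIT; vc=[29]
#8 0x1dd→b29/s1 VC-HIT; vc=[17]
#9 0x1d6→b29/s1 L1-HIT; vc=[17]
#10 0x137→b19/s3 MISS; vc=[17,31]
#11 0x1da→b29/s1 L1-HIT; vc=[17,31]
#12 0x118→b17/s1 VC-HIT; vc=[29,31]
#13 0x1f4→b31/s3 VC-HIT; vc=[29,19]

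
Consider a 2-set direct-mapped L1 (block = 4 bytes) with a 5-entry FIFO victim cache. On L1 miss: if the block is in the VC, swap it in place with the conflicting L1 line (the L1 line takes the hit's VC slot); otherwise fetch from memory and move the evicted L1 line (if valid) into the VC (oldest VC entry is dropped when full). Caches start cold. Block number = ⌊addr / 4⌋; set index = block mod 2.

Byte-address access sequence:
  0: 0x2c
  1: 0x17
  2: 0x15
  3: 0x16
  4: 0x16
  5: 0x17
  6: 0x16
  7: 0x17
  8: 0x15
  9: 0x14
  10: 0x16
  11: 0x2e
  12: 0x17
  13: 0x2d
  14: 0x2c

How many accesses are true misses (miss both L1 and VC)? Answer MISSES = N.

  [0] addr=0x2c blk=11 s=1: MISS | VC []
  [1] addr=0x17 blk=5 s=1: MISS | VC [11]
  [2] addr=0x15 blk=5 s=1: L1-HIT | VC [11]
  [3] addr=0x16 blk=5 s=1: L1-HIT | VC [11]
  [4] addr=0x16 blk=5 s=1: L1-HIT | VC [11]
  [5] addr=0x17 blk=5 s=1: L1-HIT | VC [11]
  [6] addr=0x16 blk=5 s=1: L1-HIT | VC [11]
  [7] addr=0x17 blk=5 s=1: L1-HIT | VC [11]
  [8] addr=0x15 blk=5 s=1: L1-HIT | VC [11]
  [9] addr=0x14 blk=5 s=1: L1-HIT | VC [11]
  [10] addr=0x16 blk=5 s=1: L1-HIT | VC [11]
  [11] addr=0x2e blk=11 s=1: VC-HIT | VC [5]
  [12] addr=0x17 blk=5 s=1: VC-HIT | VC [11]
  [13] addr=0x2d blk=11 s=1: VC-HIT | VC [5]
  [14] addr=0x2c blk=11 s=1: L1-HIT | VC [5]

MISSES = 2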